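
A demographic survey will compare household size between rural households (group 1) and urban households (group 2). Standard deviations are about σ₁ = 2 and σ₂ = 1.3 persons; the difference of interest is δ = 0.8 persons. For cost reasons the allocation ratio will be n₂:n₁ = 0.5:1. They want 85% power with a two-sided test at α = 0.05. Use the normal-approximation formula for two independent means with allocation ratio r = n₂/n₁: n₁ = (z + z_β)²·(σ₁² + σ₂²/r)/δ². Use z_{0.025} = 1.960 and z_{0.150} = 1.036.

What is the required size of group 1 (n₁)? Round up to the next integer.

n₁ = (z_{α/2} + z_β)² · (σ₁² + σ₂²/r) / δ²
   = (1.960 + 1.036)² · (2² + 1.3²/0.5) / 0.8²
   = 8.9760 · (4 + 3.38) / 0.64
   = 8.9760 · 7.38 / 0.64
   = 103.50
Round up → n₁ = 104; n₂ = r·n₁ = 0.5 × 104 = 52.

n₁ = 104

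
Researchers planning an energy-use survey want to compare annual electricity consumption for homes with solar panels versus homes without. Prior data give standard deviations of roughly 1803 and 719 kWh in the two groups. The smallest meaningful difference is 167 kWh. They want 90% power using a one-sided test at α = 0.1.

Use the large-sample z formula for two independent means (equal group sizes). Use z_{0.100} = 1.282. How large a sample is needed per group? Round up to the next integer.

n = (z_α + z_β)² · (σ₁² + σ₂²) / δ²
  = (1.282 + 1.282)² · (1803² + 719² = 3767770) / 167²
  = 6.5741 · 3767770 / 27889
  = 888.15
Round up → n = 889 per group.

n = 889 per group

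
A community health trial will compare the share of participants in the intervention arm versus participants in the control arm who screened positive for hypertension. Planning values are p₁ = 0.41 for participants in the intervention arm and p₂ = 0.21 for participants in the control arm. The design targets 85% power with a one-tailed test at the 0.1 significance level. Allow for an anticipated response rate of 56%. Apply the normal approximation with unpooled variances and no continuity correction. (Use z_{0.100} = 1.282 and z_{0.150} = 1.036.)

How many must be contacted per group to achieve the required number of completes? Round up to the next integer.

n = 98 per group

n = (z_α + z_β)² · [p₁(1−p₁) + p₂(1−p₂)] / (p₁ − p₂)²
  = (1.282 + 1.036)² · (0.41·0.59 + 0.21·0.79) / (0.20)²
  = (2.318)² · (0.2419 + 0.1659) / 0.0400
  = 5.3731 · 0.4078 / 0.0400
  = 54.78
Adjust for 56% response: 54.78 / 0.56 = 97.82.
Round up → n = 98 per group.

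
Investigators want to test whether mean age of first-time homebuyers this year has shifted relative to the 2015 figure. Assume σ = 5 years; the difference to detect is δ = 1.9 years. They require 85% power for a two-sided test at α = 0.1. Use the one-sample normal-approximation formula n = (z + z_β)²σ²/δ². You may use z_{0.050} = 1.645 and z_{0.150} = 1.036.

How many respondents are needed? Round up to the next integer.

n = (z_{α/2} + z_β)² · σ² / δ²
  = (1.645 + 1.036)² · 5² / 1.9²
  = 7.1878 · 25 / 3.61
  = 49.78
Round up → n = 50.

n = 50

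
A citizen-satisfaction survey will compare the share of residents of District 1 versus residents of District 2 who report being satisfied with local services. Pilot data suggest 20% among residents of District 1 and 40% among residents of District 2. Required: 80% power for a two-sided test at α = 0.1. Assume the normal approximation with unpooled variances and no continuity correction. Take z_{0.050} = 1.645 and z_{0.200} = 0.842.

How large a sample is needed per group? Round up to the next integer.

n = 62 per group

n = (z_{α/2} + z_β)² · [p₁(1−p₁) + p₂(1−p₂)] / (p₁ − p₂)²
  = (1.645 + 0.842)² · (0.20·0.80 + 0.40·0.60) / (-0.20)²
  = (2.487)² · (0.1600 + 0.2400) / 0.0400
  = 6.1852 · 0.4000 / 0.0400
  = 61.85
Round up → n = 62 per group.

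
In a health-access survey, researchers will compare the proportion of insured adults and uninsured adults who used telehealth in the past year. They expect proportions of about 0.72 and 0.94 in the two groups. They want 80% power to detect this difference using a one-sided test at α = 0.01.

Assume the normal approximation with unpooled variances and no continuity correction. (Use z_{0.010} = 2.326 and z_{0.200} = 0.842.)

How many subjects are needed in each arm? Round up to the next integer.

n = 54 per group

n = (z_α + z_β)² · [p₁(1−p₁) + p₂(1−p₂)] / (p₁ − p₂)²
  = (2.326 + 0.842)² · (0.72·0.28 + 0.94·0.06) / (-0.22)²
  = (3.168)² · (0.2016 + 0.0564) / 0.0484
  = 10.0362 · 0.2580 / 0.0484
  = 53.50
Round up → n = 54 per group.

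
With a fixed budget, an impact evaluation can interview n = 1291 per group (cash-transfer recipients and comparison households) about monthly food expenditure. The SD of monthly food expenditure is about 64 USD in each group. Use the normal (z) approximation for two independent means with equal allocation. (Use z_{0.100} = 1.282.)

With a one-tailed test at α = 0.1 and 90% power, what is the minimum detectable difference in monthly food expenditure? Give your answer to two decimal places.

Minimum detectable difference ≈ 6.46 USD

δ = (z_α + z_β) · √((σ₁²+σ₂²)/n)
  = (1.282 + 1.282) · √(8192/1291)
  = 2.564 · √6.3455
  = 2.564 · 2.5190
  = 6.4588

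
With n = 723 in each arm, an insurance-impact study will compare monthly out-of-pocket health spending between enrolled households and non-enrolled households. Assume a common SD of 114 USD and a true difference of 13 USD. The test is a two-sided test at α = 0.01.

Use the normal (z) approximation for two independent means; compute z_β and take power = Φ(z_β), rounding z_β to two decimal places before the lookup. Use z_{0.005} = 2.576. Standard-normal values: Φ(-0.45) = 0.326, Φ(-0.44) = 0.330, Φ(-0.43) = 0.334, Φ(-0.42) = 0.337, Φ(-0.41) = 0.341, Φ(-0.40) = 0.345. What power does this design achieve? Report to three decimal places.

z_β = δ·√(n/(σ₁²+σ₂²)) − z_{α/2}
    = 13 · √(723/25992) − 2.576
    = 13 · 0.16678 − 2.576
    = 2.1682 − 2.576 = -0.4078 → -0.41
Power = Φ(-0.41) = 0.341.

Power ≈ 0.341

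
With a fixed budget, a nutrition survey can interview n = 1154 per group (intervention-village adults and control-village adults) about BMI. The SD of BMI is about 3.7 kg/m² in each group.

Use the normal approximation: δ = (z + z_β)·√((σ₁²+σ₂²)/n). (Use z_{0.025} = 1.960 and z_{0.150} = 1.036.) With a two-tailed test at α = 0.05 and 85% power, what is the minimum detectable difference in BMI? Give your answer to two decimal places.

Minimum detectable difference ≈ 0.46 kg/m²

δ = (z_{α/2} + z_β) · √((σ₁²+σ₂²)/n)
  = (1.960 + 1.036) · √(27.38/1154)
  = 2.996 · √0.02373
  = 2.996 · 0.1540
  = 0.4615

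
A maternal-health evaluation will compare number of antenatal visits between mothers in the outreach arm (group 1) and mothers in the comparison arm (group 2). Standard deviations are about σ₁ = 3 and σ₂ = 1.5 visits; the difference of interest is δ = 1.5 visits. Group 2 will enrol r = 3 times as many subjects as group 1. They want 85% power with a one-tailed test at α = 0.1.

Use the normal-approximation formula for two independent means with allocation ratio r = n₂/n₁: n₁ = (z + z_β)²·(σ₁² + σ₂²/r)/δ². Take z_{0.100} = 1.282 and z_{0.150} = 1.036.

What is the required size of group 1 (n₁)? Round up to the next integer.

n₁ = 24

n₁ = (z_α + z_β)² · (σ₁² + σ₂²/r) / δ²
   = (1.282 + 1.036)² · (3² + 1.5²/3) / 1.5²
   = 5.3731 · (9 + 0.75) / 2.25
   = 5.3731 · 9.75 / 2.25
   = 23.28
Round up → n₁ = 24; n₂ = r·n₁ = 3 × 24 = 72.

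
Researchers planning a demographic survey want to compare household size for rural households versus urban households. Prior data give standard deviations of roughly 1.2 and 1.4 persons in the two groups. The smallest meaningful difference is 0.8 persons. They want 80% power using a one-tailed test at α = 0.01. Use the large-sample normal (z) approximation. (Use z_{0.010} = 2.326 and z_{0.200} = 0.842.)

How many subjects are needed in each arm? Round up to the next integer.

n = (z_α + z_β)² · (σ₁² + σ₂²) / δ²
  = (2.326 + 0.842)² · (1.2² + 1.4² = 3.4) / 0.8²
  = 10.0362 · 3.4 / 0.64
  = 53.32
Round up → n = 54 per group.

n = 54 per group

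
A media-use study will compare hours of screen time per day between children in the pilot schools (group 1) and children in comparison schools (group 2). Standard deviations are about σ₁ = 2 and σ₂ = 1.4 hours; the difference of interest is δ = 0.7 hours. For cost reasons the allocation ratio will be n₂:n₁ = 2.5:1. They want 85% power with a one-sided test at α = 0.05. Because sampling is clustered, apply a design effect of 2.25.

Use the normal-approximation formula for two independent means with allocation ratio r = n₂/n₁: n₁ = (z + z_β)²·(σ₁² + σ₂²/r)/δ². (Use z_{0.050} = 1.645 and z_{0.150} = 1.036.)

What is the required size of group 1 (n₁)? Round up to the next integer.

n₁ = (z_α + z_β)² · (σ₁² + σ₂²/r) / δ²
   = (1.645 + 1.036)² · (2² + 1.4²/2.5) / 0.7²
   = 7.1878 · (4 + 0.784) / 0.49
   = 7.1878 · 4.784 / 0.49
   = 70.18
Design effect: 2.25 × 70.18 = 157.90.
Round up → n₁ = 158; n₂ = r·n₁ = 2.5 × 158 = 395.

n₁ = 158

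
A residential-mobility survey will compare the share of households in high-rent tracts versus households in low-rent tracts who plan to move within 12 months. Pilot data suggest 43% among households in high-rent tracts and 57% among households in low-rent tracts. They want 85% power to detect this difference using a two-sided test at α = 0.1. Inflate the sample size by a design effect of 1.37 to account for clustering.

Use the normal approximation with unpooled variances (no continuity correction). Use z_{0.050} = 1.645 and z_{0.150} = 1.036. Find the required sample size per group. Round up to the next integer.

n = (z_{α/2} + z_β)² · [p₁(1−p₁) + p₂(1−p₂)] / (p₁ − p₂)²
  = (1.645 + 1.036)² · (0.43·0.57 + 0.57·0.43) / (-0.14)²
  = (2.681)² · (0.2451 + 0.2451) / 0.0196
  = 7.1878 · 0.4902 / 0.0196
  = 179.77
Design effect: 1.37 × 179.77 = 246.28.
Round up → n = 247 per group.

n = 247 per group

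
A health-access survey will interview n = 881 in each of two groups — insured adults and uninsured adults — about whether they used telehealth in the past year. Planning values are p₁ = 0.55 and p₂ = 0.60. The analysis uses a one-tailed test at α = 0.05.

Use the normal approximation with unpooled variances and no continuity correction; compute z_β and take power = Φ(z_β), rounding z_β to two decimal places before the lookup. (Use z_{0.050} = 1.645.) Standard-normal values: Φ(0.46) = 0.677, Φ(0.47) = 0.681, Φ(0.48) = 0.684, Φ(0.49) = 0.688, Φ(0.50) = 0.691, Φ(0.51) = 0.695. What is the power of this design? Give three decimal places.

z_β = |p₁−p₂|·√(n/[p₁q₁+p₂q₂]) − z_α
    = 0.05 · √(881/0.4875) − 1.645
    = 0.05 · 42.5109 − 1.645
    = 2.1255 − 1.645 = 0.4805 → 0.48
Power = Φ(0.48) = 0.684.

Power ≈ 0.684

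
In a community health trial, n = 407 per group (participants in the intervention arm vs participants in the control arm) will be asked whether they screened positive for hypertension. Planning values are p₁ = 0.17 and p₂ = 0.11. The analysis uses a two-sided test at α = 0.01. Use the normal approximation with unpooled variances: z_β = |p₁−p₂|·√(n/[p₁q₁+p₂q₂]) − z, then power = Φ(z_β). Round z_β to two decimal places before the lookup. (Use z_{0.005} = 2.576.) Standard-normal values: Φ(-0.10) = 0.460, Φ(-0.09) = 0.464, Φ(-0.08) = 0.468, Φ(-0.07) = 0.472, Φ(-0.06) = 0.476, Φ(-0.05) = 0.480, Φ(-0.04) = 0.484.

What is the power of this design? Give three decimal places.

Power ≈ 0.460

z_β = |p₁−p₂|·√(n/[p₁q₁+p₂q₂]) − z_{α/2}
    = 0.06 · √(407/0.2390) − 2.576
    = 0.06 · 41.2666 − 2.576
    = 2.4760 − 2.576 = -0.1000 → -0.10
Power = Φ(-0.10) = 0.460.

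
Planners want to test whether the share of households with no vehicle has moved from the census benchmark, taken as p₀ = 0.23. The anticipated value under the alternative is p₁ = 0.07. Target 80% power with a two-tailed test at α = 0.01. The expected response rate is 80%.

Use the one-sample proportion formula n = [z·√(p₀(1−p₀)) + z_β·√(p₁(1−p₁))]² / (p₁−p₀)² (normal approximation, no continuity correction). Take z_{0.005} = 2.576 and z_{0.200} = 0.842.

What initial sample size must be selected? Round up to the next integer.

n = [z_{α/2}·√(p₀q₀) + z_β·√(p₁q₁)]² / (p₁ − p₀)²
  = [2.576·√(0.23·0.77) + 0.842·√(0.07·0.93)]² / (-0.16)²
  = [2.576·0.4208 + 0.842·0.2551]² / 0.0256
  = [1.2989]² / 0.0256
  = 65.90
Adjust for 80% response: 65.90 / 0.80 = 82.38.
Round up → n = 83.

n = 83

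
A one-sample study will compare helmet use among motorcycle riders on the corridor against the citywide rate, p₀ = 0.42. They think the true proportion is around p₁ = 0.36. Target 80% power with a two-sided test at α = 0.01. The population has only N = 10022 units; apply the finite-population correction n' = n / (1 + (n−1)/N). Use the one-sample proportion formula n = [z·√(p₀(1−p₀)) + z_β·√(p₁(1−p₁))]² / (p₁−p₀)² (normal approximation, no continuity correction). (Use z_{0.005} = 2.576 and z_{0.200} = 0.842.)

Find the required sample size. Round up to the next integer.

n = [z_{α/2}·√(p₀q₀) + z_β·√(p₁q₁)]² / (p₁ − p₀)²
  = [2.576·√(0.42·0.58) + 0.842·√(0.36·0.64)]² / (-0.06)²
  = [2.576·0.4936 + 0.842·0.4800]² / 0.0036
  = [1.6756]² / 0.0036
  = 779.87
Finite-population correction (N = 10022): 779.87 / (1 + (779.87 − 1)/10022) = 723.63.
Round up → n = 724.

n = 724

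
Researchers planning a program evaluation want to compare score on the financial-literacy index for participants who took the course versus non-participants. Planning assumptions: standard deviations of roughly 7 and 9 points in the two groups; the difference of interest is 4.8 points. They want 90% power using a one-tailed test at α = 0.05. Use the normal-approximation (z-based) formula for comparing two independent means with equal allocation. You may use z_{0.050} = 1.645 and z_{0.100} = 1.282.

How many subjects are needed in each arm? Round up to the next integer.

n = (z_α + z_β)² · (σ₁² + σ₂²) / δ²
  = (1.645 + 1.282)² · (7² + 9² = 130) / 4.8²
  = 8.5673 · 130 / 23.04
  = 48.34
Round up → n = 49 per group.

n = 49 per group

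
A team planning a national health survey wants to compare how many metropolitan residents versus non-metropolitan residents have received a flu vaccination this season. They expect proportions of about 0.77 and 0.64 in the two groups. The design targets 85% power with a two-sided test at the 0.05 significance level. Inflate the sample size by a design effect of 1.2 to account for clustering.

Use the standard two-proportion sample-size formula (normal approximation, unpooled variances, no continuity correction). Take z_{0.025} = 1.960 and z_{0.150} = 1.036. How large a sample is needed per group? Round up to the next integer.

n = 260 per group

n = (z_{α/2} + z_β)² · [p₁(1−p₁) + p₂(1−p₂)] / (p₁ − p₂)²
  = (1.960 + 1.036)² · (0.77·0.23 + 0.64·0.36) / (0.13)²
  = (2.996)² · (0.1771 + 0.2304) / 0.0169
  = 8.9760 · 0.4075 / 0.0169
  = 216.43
Design effect: 1.2 × 216.43 = 259.72.
Round up → n = 260 per group.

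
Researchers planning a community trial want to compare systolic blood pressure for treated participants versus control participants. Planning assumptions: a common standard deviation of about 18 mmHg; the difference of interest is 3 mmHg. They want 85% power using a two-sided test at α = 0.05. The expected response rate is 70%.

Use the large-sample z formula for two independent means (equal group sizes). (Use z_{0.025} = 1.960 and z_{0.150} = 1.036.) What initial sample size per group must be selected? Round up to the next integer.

n = (z_{α/2} + z_β)² · (σ₁² + σ₂²) / δ²
  = (1.960 + 1.036)² · (2·18² = 648) / 3²
  = 8.9760 · 648 / 9
  = 646.27
Adjust for 70% response: 646.27 / 0.70 = 923.25.
Round up → n = 924 per group.

n = 924 per group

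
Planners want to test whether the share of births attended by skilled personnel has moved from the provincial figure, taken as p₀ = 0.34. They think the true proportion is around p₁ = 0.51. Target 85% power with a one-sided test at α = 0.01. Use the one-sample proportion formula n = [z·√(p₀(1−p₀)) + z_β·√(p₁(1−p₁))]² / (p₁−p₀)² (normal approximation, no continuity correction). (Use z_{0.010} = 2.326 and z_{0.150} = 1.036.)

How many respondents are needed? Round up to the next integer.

n = [z_α·√(p₀q₀) + z_β·√(p₁q₁)]² / (p₁ − p₀)²
  = [2.326·√(0.34·0.66) + 1.036·√(0.51·0.49)]² / (0.17)²
  = [2.326·0.4737 + 1.036·0.4999]² / 0.0289
  = [1.6197]² / 0.0289
  = 90.78
Round up → n = 91.

n = 91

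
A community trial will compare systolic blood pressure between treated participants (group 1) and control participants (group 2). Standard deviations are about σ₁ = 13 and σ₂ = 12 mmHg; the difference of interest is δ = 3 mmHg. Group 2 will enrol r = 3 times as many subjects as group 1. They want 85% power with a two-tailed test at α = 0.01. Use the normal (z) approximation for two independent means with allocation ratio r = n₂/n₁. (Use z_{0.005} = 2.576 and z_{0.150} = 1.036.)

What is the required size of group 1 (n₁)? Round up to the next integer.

n₁ = (z_{α/2} + z_β)² · (σ₁² + σ₂²/r) / δ²
   = (2.576 + 1.036)² · (13² + 12²/3) / 3²
   = 13.0465 · (169 + 48) / 9
   = 13.0465 · 217 / 9
   = 314.57
Round up → n₁ = 315; n₂ = r·n₁ = 3 × 315 = 945.

n₁ = 315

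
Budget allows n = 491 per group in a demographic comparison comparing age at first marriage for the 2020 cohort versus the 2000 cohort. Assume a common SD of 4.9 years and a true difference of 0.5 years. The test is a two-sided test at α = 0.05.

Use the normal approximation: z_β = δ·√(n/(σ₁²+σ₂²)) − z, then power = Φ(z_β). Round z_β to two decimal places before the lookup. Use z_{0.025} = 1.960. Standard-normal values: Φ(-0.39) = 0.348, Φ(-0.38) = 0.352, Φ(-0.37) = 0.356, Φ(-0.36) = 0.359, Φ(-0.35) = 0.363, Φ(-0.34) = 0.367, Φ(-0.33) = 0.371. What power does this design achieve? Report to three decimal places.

Power ≈ 0.359

z_β = δ·√(n/(σ₁²+σ₂²)) − z_{α/2}
    = 0.5 · √(491/48.02) − 1.960
    = 0.5 · 3.19764 − 1.960
    = 1.5988 − 1.960 = -0.3612 → -0.36
Power = Φ(-0.36) = 0.359.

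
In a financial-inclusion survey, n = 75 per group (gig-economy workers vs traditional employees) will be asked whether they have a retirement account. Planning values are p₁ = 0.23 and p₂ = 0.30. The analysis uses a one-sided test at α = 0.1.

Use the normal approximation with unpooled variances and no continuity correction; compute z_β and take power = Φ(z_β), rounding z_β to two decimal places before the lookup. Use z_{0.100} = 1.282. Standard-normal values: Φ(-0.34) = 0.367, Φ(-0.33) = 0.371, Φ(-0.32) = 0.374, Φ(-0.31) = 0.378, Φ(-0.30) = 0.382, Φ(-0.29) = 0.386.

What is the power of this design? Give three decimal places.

Power ≈ 0.378

z_β = |p₁−p₂|·√(n/[p₁q₁+p₂q₂]) − z_α
    = 0.07 · √(75/0.3871) − 1.282
    = 0.07 · 13.9194 − 1.282
    = 0.9744 − 1.282 = -0.3076 → -0.31
Power = Φ(-0.31) = 0.378.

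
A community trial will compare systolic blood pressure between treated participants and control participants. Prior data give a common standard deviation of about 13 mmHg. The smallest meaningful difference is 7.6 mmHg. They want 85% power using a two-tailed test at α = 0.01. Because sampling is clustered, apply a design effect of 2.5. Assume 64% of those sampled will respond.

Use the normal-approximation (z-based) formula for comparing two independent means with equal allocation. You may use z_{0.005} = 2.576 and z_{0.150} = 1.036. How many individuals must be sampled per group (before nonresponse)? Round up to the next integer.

n = (z_{α/2} + z_β)² · (σ₁² + σ₂²) / δ²
  = (2.576 + 1.036)² · (2·13² = 338) / 7.6²
  = 13.0465 · 338 / 57.76
  = 76.35
Design effect: 2.5 × 76.35 = 190.86.
Adjust for 64% response: 190.86 / 0.64 = 298.23.
Round up → n = 299 per group.

n = 299 per group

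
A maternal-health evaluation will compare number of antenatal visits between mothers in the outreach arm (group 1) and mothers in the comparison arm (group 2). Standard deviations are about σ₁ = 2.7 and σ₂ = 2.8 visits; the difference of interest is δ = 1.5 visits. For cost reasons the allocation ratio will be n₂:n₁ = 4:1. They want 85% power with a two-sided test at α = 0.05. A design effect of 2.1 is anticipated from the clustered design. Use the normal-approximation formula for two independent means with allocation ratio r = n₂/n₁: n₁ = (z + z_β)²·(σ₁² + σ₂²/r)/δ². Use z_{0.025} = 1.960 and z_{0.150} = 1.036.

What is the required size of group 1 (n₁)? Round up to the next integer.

n₁ = (z_{α/2} + z_β)² · (σ₁² + σ₂²/r) / δ²
   = (1.960 + 1.036)² · (2.7² + 2.8²/4) / 1.5²
   = 8.9760 · (7.29 + 1.96) / 2.25
   = 8.9760 · 9.25 / 2.25
   = 36.90
Design effect: 2.1 × 36.90 = 77.49.
Round up → n₁ = 78; n₂ = r·n₁ = 4 × 78 = 312.

n₁ = 78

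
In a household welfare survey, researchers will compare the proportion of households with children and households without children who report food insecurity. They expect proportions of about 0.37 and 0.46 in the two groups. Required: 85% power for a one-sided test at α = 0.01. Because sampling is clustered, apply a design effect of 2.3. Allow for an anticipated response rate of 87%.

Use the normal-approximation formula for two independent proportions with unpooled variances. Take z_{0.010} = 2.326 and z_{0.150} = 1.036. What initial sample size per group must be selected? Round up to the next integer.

n = (z_α + z_β)² · [p₁(1−p₁) + p₂(1−p₂)] / (p₁ − p₂)²
  = (2.326 + 1.036)² · (0.37·0.63 + 0.46·0.54) / (-0.09)²
  = (3.362)² · (0.2331 + 0.2484) / 0.0081
  = 11.3030 · 0.4815 / 0.0081
  = 671.90
Design effect: 2.3 × 671.90 = 1545.38.
Adjust for 87% response: 1545.38 / 0.87 = 1776.30.
Round up → n = 1777 per group.

n = 1777 per group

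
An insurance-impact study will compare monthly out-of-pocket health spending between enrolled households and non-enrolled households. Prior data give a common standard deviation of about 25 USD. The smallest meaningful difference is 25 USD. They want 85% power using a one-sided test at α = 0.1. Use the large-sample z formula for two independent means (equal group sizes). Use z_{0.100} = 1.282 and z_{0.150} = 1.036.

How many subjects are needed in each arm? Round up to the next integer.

n = (z_α + z_β)² · (σ₁² + σ₂²) / δ²
  = (1.282 + 1.036)² · (2·25² = 1250) / 25²
  = 5.3731 · 1250 / 625
  = 10.75
Round up → n = 11 per group.

n = 11 per group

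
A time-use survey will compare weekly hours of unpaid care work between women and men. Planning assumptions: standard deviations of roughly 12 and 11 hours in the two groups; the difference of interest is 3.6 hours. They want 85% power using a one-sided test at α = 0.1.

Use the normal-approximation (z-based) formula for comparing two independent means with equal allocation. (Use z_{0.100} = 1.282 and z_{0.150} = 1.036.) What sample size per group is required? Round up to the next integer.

n = 110 per group

n = (z_α + z_β)² · (σ₁² + σ₂²) / δ²
  = (1.282 + 1.036)² · (12² + 11² = 265) / 3.6²
  = 5.3731 · 265 / 12.96
  = 109.87
Round up → n = 110 per group.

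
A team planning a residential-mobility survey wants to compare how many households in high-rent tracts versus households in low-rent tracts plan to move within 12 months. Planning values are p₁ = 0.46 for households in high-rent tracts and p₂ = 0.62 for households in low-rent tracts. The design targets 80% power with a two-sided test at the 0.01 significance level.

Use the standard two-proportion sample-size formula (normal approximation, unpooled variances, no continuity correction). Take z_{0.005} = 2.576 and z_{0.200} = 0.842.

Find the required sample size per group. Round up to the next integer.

n = 221 per group

n = (z_{α/2} + z_β)² · [p₁(1−p₁) + p₂(1−p₂)] / (p₁ − p₂)²
  = (2.576 + 0.842)² · (0.46·0.54 + 0.62·0.38) / (-0.16)²
  = (3.418)² · (0.2484 + 0.2356) / 0.0256
  = 11.6827 · 0.4840 / 0.0256
  = 220.88
Round up → n = 221 per group.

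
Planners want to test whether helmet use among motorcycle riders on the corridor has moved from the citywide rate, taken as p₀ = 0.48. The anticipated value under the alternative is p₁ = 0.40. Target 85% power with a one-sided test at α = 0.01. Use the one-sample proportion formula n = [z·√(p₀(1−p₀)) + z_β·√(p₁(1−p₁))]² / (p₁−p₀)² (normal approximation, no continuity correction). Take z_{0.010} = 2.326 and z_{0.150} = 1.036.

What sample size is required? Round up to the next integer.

n = [z_α·√(p₀q₀) + z_β·√(p₁q₁)]² / (p₁ − p₀)²
  = [2.326·√(0.48·0.52) + 1.036·√(0.40·0.60)]² / (-0.08)²
  = [2.326·0.4996 + 1.036·0.4899]² / 0.0064
  = [1.6696]² / 0.0064
  = 435.56
Round up → n = 436.

n = 436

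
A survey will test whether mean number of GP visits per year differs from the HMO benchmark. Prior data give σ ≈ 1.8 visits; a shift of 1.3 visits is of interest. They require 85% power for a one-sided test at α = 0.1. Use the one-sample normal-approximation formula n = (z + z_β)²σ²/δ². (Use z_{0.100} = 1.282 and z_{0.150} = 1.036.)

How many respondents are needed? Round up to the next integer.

n = 11

n = (z_α + z_β)² · σ² / δ²
  = (1.282 + 1.036)² · 1.8² / 1.3²
  = 5.3731 · 3.24 / 1.69
  = 10.30
Round up → n = 11.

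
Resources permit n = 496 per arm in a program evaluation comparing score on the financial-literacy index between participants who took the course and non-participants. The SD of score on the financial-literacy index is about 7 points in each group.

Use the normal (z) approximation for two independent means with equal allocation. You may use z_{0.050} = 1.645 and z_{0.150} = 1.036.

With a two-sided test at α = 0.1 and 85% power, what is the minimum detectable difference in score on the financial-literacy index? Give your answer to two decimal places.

δ = (z_{α/2} + z_β) · √((σ₁²+σ₂²)/n)
  = (1.645 + 1.036) · √(98/496)
  = 2.681 · √0.19758
  = 2.681 · 0.4445
  = 1.1917

Minimum detectable difference ≈ 1.19 points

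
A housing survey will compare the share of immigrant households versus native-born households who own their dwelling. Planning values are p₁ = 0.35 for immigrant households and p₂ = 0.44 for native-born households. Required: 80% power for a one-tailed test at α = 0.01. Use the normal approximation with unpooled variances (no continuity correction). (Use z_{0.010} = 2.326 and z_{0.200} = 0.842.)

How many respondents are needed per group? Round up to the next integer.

n = 588 per group

n = (z_α + z_β)² · [p₁(1−p₁) + p₂(1−p₂)] / (p₁ − p₂)²
  = (2.326 + 0.842)² · (0.35·0.65 + 0.44·0.56) / (-0.09)²
  = (3.168)² · (0.2275 + 0.2464) / 0.0081
  = 10.0362 · 0.4739 / 0.0081
  = 587.18
Round up → n = 588 per group.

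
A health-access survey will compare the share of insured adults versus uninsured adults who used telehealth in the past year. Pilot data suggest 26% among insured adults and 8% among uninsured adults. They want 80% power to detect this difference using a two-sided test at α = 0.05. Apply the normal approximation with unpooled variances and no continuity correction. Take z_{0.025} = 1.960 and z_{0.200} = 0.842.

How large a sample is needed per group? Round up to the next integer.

n = (z_{α/2} + z_β)² · [p₁(1−p₁) + p₂(1−p₂)] / (p₁ − p₂)²
  = (1.960 + 0.842)² · (0.26·0.74 + 0.08·0.92) / (0.18)²
  = (2.802)² · (0.1924 + 0.0736) / 0.0324
  = 7.8512 · 0.2660 / 0.0324
  = 64.46
Round up → n = 65 per group.

n = 65 per group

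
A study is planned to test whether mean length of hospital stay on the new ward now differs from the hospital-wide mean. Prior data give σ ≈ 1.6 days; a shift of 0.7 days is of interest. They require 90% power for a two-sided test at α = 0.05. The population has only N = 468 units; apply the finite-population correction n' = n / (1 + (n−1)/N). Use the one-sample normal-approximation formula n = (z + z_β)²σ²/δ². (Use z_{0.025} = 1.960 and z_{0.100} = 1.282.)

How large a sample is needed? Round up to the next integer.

n = (z_{α/2} + z_β)² · σ² / δ²
  = (1.960 + 1.282)² · 1.6² / 0.7²
  = 10.5106 · 2.56 / 0.49
  = 54.91
Finite-population correction (N = 468): 54.91 / (1 + (54.91 − 1)/468) = 49.24.
Round up → n = 50.

n = 50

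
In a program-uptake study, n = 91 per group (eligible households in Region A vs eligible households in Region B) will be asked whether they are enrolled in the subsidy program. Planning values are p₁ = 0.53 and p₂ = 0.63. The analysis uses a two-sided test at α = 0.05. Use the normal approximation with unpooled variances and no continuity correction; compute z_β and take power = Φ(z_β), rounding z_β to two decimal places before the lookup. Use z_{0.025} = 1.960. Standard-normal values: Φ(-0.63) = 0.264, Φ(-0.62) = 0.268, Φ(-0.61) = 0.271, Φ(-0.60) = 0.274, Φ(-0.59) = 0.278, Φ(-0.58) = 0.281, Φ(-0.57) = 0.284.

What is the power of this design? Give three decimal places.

z_β = |p₁−p₂|·√(n/[p₁q₁+p₂q₂]) − z_{α/2}
    = 0.10 · √(91/0.4822) − 1.960
    = 0.10 · 13.7375 − 1.960
    = 1.3737 − 1.960 = -0.5863 → -0.59
Power = Φ(-0.59) = 0.278.

Power ≈ 0.278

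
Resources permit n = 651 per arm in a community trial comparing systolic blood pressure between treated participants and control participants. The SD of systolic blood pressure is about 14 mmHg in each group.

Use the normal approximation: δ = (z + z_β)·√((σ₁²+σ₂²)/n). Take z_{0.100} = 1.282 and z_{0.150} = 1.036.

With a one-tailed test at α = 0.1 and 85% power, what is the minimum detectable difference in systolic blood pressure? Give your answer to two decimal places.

Minimum detectable difference ≈ 1.80 mmHg

δ = (z_α + z_β) · √((σ₁²+σ₂²)/n)
  = (1.282 + 1.036) · √(392/651)
  = 2.318 · √0.60215
  = 2.318 · 0.7760
  = 1.7987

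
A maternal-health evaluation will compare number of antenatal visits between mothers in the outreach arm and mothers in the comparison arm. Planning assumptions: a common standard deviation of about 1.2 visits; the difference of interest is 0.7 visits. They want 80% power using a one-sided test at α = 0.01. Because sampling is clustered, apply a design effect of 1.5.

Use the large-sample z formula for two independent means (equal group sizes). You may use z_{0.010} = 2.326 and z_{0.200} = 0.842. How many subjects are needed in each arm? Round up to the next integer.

n = 89 per group

n = (z_α + z_β)² · (σ₁² + σ₂²) / δ²
  = (2.326 + 0.842)² · (2·1.2² = 2.88) / 0.7²
  = 10.0362 · 2.88 / 0.49
  = 58.99
Design effect: 1.5 × 58.99 = 88.48.
Round up → n = 89 per group.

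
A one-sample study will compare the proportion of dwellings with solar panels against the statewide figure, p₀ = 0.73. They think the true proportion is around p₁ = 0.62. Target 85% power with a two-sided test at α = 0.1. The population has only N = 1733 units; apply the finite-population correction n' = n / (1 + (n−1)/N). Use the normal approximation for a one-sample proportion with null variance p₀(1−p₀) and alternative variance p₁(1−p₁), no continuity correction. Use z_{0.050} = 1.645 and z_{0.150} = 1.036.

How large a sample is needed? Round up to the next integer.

n = [z_{α/2}·√(p₀q₀) + z_β·√(p₁q₁)]² / (p₁ − p₀)²
  = [1.645·√(0.73·0.27) + 1.036·√(0.62·0.38)]² / (-0.11)²
  = [1.645·0.4440 + 1.036·0.4854]² / 0.0121
  = [1.2332]² / 0.0121
  = 125.68
Finite-population correction (N = 1733): 125.68 / (1 + (125.68 − 1)/1733) = 117.24.
Round up → n = 118.

n = 118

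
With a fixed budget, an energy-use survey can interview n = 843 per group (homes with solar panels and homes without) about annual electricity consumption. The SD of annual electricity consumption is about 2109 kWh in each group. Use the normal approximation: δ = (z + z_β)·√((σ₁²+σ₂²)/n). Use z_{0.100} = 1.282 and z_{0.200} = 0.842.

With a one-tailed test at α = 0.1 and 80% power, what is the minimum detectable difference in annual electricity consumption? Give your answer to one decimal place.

δ = (z_α + z_β) · √((σ₁²+σ₂²)/n)
  = (1.282 + 0.842) · √(8895762/843)
  = 2.124 · √10552.5
  = 2.124 · 102.7254
  = 218.1887

Minimum detectable difference ≈ 218.2 kWh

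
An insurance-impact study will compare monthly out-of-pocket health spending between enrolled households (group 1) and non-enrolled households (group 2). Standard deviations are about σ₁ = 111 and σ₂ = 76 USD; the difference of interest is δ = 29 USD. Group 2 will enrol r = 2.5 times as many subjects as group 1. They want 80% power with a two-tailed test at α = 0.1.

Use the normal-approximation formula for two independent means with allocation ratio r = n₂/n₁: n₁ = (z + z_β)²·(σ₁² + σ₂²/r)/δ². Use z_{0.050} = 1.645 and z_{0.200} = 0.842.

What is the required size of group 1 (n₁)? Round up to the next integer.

n₁ = 108

n₁ = (z_{α/2} + z_β)² · (σ₁² + σ₂²/r) / δ²
   = (1.645 + 0.842)² · (111² + 76²/2.5) / 29²
   = 6.1852 · (12321 + 2310.4) / 841
   = 6.1852 · 14631.4 / 841
   = 107.61
Round up → n₁ = 108; n₂ = r·n₁ = 2.5 × 108 = 270.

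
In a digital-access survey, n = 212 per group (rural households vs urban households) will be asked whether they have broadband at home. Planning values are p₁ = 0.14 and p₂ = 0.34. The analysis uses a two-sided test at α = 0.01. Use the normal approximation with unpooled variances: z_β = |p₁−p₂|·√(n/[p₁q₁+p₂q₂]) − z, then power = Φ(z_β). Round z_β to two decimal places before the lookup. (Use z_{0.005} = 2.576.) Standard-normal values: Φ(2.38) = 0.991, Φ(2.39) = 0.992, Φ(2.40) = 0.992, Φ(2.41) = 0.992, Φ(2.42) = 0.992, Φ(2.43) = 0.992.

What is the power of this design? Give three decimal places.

Power ≈ 0.991

z_β = |p₁−p₂|·√(n/[p₁q₁+p₂q₂]) − z_{α/2}
    = 0.20 · √(212/0.3448) − 2.576
    = 0.20 · 24.7962 − 2.576
    = 4.9592 − 2.576 = 2.3832 → 2.38
Power = Φ(2.38) = 0.991.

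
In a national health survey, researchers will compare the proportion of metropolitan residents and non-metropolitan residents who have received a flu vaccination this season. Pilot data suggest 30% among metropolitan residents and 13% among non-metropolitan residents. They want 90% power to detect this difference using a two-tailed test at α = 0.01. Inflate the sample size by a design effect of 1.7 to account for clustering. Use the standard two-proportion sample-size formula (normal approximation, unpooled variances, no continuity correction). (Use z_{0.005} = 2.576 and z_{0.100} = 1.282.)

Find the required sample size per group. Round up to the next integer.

n = (z_{α/2} + z_β)² · [p₁(1−p₁) + p₂(1−p₂)] / (p₁ − p₂)²
  = (2.576 + 1.282)² · (0.30·0.70 + 0.13·0.87) / (0.17)²
  = (3.858)² · (0.2100 + 0.1131) / 0.0289
  = 14.8842 · 0.3231 / 0.0289
  = 166.40
Design effect: 1.7 × 166.40 = 282.89.
Round up → n = 283 per group.

n = 283 per group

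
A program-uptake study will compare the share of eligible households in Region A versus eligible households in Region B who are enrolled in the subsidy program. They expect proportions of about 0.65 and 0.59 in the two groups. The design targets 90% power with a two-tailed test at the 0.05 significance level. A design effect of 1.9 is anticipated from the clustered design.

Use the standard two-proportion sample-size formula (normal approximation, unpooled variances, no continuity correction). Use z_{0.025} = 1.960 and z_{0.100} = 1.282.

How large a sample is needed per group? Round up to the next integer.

n = 2604 per group

n = (z_{α/2} + z_β)² · [p₁(1−p₁) + p₂(1−p₂)] / (p₁ − p₂)²
  = (1.960 + 1.282)² · (0.65·0.35 + 0.59·0.41) / (0.06)²
  = (3.242)² · (0.2275 + 0.2419) / 0.0036
  = 10.5106 · 0.4694 / 0.0036
  = 1370.46
Design effect: 1.9 × 1370.46 = 2603.88.
Round up → n = 2604 per group.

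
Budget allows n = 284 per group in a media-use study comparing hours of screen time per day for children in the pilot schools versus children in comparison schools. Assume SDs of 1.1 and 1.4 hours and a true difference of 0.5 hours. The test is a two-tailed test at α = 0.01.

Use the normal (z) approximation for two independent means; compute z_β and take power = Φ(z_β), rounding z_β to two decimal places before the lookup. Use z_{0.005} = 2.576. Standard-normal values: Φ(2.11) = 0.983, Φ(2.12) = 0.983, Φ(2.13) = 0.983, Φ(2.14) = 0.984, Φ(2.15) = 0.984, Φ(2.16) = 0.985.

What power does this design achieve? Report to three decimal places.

z_β = δ·√(n/(σ₁²+σ₂²)) − z_{α/2}
    = 0.5 · √(284/3.17) − 2.576
    = 0.5 · 9.46519 − 2.576
    = 4.7326 − 2.576 = 2.1566 → 2.16
Power = Φ(2.16) = 0.985.

Power ≈ 0.985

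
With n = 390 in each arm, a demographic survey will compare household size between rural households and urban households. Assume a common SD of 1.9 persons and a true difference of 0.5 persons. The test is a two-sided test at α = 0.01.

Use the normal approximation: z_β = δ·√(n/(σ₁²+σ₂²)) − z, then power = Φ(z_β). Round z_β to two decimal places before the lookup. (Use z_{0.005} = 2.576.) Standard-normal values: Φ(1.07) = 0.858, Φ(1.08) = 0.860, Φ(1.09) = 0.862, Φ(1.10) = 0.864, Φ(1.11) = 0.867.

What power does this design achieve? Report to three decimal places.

z_β = δ·√(n/(σ₁²+σ₂²)) − z_{α/2}
    = 0.5 · √(390/7.22) − 2.576
    = 0.5 · 7.34960 − 2.576
    = 3.6748 − 2.576 = 1.0988 → 1.10
Power = Φ(1.10) = 0.864.

Power ≈ 0.864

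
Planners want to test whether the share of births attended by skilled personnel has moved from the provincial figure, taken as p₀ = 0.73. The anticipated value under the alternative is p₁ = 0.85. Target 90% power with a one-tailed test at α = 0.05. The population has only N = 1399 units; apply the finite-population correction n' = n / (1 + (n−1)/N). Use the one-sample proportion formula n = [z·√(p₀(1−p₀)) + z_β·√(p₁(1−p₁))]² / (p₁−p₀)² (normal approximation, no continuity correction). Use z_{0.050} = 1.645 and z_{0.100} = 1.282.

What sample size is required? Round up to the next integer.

n = [z_α·√(p₀q₀) + z_β·√(p₁q₁)]² / (p₁ − p₀)²
  = [1.645·√(0.73·0.27) + 1.282·√(0.85·0.15)]² / (0.12)²
  = [1.645·0.4440 + 1.282·0.3571]² / 0.0144
  = [1.1881]² / 0.0144
  = 98.02
Finite-population correction (N = 1399): 98.02 / (1 + (98.02 − 1)/1399) = 91.67.
Round up → n = 92.

n = 92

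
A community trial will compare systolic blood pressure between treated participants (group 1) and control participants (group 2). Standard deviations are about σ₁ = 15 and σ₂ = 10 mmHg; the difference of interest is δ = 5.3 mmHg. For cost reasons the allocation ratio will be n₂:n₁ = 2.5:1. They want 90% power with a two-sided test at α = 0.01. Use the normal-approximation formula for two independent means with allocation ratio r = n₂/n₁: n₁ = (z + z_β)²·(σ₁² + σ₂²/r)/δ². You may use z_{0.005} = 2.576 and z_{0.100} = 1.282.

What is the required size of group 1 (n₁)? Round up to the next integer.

n₁ = (z_{α/2} + z_β)² · (σ₁² + σ₂²/r) / δ²
   = (2.576 + 1.282)² · (15² + 10²/2.5) / 5.3²
   = 14.8842 · (225 + 40) / 28.09
   = 14.8842 · 265 / 28.09
   = 140.42
Round up → n₁ = 141; n₂ = r·n₁ = 2.5 × 141 = 353.

n₁ = 141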